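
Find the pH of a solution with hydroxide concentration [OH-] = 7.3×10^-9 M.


pOH = -log10([OH-]) = -log10(7.3×10^-9)
= 9 - log10(7.3) = 8.14
pH = 14 - pOH = 14 - 8.14 = 5.86

5.86


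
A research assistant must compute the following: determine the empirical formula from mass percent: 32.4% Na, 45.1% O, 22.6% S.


Assume 100 g sample. Moles of each element:
  Na: 32.4/22.99 = 1.409 mol
  O: 45.1/16.0 = 2.819 mol
  S: 22.6/32.07 = 0.705 mol
Divide by smallest (0.705):
  Na: 1.409/0.705 = 2.0
  O: 2.819/0.705 = 4.0
  S: 0.705/0.705 = 1.0
Empirical formula: Na2SO4

Na2SO4


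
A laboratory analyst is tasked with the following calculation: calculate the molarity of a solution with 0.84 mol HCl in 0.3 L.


M = n/V = 0.84/0.3 = 2.800 mol/L

2.800 M


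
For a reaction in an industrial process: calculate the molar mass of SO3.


M(SO3) = 1×32.07 + 3×16.0
= 32.07 + 48.0
= 80.07 g/mol

80.07 g/mol


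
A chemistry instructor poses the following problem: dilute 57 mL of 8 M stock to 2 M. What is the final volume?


C1V1 = C2V2
8 × 57 = 2 × V2
V2 = 456/2 = 228.0 mL

228.0 mL


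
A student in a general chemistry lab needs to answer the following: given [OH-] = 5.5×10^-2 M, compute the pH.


pOH = -log10([OH-]) = -log10(5.5×10^-2)
= 2 - log10(5.5) = 1.26
pH = 14 - pOH = 14 - 1.26 = 12.74

12.74


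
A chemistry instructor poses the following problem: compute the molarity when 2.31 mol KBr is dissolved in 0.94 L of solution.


M = n/V = 2.31/0.94 = 2.457 mol/L

2.457 M


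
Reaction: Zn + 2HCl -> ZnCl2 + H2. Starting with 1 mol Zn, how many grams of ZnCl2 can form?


Mole ratio ZnCl2:Zn = 1:1
n(ZnCl2) = 1 × 1/1 = 1.000 mol
mass = 1.000 × 136.28 = 136.28 g

136.28 g


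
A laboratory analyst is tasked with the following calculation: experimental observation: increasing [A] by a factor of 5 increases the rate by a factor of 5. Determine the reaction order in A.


rate ∝ [A]^n
5^n = 5 → n = 1
Order in A: 1

1


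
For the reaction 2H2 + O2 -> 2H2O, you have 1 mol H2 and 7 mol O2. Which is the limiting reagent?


Mole ratio available / coefficient:
  H2: 1/2 = 0.500
  O2: 7/1 = 7.000
Smaller ratio is limiting.

H2


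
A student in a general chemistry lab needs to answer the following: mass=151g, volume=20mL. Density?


ρ = mass/volume
= 151/20
= 7.55 g/mL

7.55 g/mL


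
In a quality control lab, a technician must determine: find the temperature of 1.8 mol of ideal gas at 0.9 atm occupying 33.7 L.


PV = nRT  (R = 0.08206 L·atm/(mol·K))
T = PV/(nR) = 0.9×33.7/(1.8×0.08206)
= 30.33/0.147708
= 205.34 K

205.34 K


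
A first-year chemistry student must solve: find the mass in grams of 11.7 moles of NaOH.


M(NaOH) = 40.0 g/mol
mass = n × M = 11.7 × 40.0 = 468.00 g

468.00 g


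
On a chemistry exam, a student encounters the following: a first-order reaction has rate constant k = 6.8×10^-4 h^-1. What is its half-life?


t½ = ln2/k = 0.693147/(6.8×10^-4 h^-1)
= 1019 h

1019 h


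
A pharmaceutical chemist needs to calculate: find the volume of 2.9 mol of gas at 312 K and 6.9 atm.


PV = nRT  (R = 0.08206 L·atm/(mol·K))
V = nRT/P = 2.9×0.08206×312/6.9
= 10.761 L

10.761 L


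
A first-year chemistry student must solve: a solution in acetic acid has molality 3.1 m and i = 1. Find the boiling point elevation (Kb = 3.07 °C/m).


ΔTb = Kb × m × i
= 3.07 × 3.1 × 1
= 9.517 °C

9.517 °C


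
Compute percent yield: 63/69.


% yield = actual/theoretical × 100
= 63/69 × 100
= 91.3%

91.3%


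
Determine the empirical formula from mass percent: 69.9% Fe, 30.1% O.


Assume 100 g sample. Moles of each element:
  Fe: 69.9/55.85 = 1.252 mol
  O: 30.1/16.0 = 1.881 mol
Divide by smallest (1.252):
  Fe: 1.252/1.252 = 1.0
  O: 1.881/1.252 = 1.5
Multiply all ratios by 2 to obtain whole numbers.
Empirical formula: Fe2O3

Fe2O3


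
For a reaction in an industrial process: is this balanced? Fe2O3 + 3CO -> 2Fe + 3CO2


Equation: Fe2O3 + 3CO -> 2Fe + 3CO2
Check atoms: C: 3=3, Fe: 2=2, O: 6=6
Balanced

Yes, balanced


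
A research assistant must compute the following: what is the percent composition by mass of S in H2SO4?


M(H2SO4) = 2×1.008 + 1×32.07 + 4×16.0 = 98.086 g/mol
Mass of S = 1 × 32.07 = 32.07 g/mol
% S = 32.07/98.086 × 100 = 32.70%

32.70%


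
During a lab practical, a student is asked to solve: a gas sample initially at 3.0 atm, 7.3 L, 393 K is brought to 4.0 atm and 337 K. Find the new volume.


P1V1/T1 = P2V2/T2
V2 = P1V1T2/(T1P2)
= 3.0×7.3×337/(393×4.0)
= 4.695 L

4.695 L


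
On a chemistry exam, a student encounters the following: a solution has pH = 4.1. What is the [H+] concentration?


[H+] = 10^(-pH) = 10^(-4.1)
= 7.94×10^-5 M

7.94×10^-5 M


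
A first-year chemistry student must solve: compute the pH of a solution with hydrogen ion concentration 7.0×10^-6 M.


pH = -log10([H+]) = -log10(7.0×10^-6)
= 6 - log10(7.0)
= 6 - 0.85
= 5.15

5.15


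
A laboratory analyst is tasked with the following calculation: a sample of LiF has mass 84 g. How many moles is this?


M(LiF) = 25.94 g/mol
n = mass/M = 84/25.94 = 3.2382 mol

3.2382 mol


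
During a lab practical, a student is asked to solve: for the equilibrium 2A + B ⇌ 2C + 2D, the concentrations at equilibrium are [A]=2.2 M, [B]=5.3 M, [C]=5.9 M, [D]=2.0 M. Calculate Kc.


Kc = [C]^2[D]^2/([A]^2[B])
= (5.9^2 × 2.0^2)/(2.2^2 × 5.3^1)
= 139.24/25.652
= 5.428

5.428


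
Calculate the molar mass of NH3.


M(NH3) = 1×14.01 + 3×1.008
= 14.01 + 3.02
= 17.03 g/mol

17.03 g/mol


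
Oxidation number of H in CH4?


H is +1 with nonmetals
Oxidation number: +1

+1


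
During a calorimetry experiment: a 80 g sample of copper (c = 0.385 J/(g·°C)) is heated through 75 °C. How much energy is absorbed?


q = mcΔT = 80 × 0.385 × 75
= 2310.00 J

2310.00 J


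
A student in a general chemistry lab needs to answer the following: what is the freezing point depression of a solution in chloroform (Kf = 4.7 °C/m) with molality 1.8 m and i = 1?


ΔTf = Kf × m × i
= 4.7 × 1.8 × 1
= 8.46 °C

8.46 °C


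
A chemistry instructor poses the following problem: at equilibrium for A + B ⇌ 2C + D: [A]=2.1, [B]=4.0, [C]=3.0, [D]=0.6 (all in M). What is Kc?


Kc = [C]^2[D]/([A][B])
= (3.0^2 × 0.6^1)/(2.1^1 × 4.0^1)
= 5.4/8.4
= 0.6429

0.6429


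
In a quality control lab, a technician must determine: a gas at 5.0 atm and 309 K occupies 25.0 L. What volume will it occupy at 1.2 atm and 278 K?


P1V1/T1 = P2V2/T2
V2 = P1V1T2/(T1P2)
= 5.0×25.0×278/(309×1.2)
= 93.716 L

93.716 L


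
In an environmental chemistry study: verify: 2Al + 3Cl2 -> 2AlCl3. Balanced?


Equation: 2Al + 3Cl2 -> 2AlCl3
Check atoms: Al: 2=2, Cl: 6=6
Balanced

Yes, balanced


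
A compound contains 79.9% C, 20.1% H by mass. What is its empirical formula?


Assume 100 g sample. Moles of each element:
  C: 79.9/12.01 = 6.653 mol
  H: 20.1/1.008 = 19.94 mol
Divide by smallest (6.653):
  C: 6.653/6.653 = 1.0
  H: 19.94/6.653 = 3.0
Empirical formula: CH3

CH3


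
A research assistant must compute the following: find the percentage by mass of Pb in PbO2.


M(PbO2) = 1×207.2 + 2×16.0 = 239.20 g/mol
Mass of Pb = 1 × 207.2 = 207.20 g/mol
% Pb = 207.20/239.20 × 100 = 86.62%

86.62%


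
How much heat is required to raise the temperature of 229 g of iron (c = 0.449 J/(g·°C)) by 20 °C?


q = mcΔT = 229 × 0.449 × 20
= 2056.42 J

2056.42 J


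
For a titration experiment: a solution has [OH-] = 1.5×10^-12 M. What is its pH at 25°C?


pOH = -log10([OH-]) = -log10(1.5×10^-12)
= 12 - log10(1.5) = 11.82
pH = 14 - pOH = 14 - 11.82 = 2.18

2.18


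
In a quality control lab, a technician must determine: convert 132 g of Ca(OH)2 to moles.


M(Ca(OH)2) = 74.1 g/mol
n = mass/M = 132/74.1 = 1.7814 mol

1.7814 mol


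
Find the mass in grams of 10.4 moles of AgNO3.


M(AgNO3) = 169.88 g/mol
mass = n × M = 10.4 × 169.88 = 1766.75 g

1766.75 g


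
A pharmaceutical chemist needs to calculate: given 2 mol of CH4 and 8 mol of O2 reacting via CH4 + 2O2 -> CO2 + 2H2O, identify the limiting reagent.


Mole ratio available / coefficient:
  CH4: 2/1 = 2.000
  O2: 8/2 = 4.000
Smaller ratio is limiting.

CH4


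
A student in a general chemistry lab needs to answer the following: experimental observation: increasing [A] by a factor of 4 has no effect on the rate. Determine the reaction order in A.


rate ∝ [A]^n
rate ∝ [A]^0
Order in A: 0

0


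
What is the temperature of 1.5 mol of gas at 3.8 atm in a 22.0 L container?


PV = nRT  (R = 0.08206 L·atm/(mol·K))
T = PV/(nR) = 3.8×22.0/(1.5×0.08206)
= 83.60/0.123090
= 679.18 K

679.18 K


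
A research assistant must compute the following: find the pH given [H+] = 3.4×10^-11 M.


pH = -log10([H+]) = -log10(3.4×10^-11)
= 11 - log10(3.4)
= 11 - 0.53
= 10.47

10.47


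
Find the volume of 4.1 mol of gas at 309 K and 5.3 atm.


PV = nRT  (R = 0.08206 L·atm/(mol·K))
V = nRT/P = 4.1×0.08206×309/5.3
= 19.615 L

19.615 L


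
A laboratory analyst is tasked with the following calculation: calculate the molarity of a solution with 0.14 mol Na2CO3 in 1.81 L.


M = n/V = 0.14/1.81 = 0.077 mol/L

0.077 M


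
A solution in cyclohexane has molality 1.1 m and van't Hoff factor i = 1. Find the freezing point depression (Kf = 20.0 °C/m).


ΔTf = Kf × m × i
= 20.0 × 1.1 × 1
= 22.0 °C

22.0 °C


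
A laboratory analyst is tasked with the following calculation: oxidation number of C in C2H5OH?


2x + 6(+1) + (-2) = 0, so x = -2
Oxidation number: -2

-2


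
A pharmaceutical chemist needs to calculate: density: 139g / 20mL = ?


ρ = mass/volume
= 139/20
= 6.95 g/mL

6.95 g/mL


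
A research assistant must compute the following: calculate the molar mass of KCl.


M(KCl) = 1×39.1 + 1×35.45
= 39.1 + 35.45
= 74.55 g/mol

74.55 g/mol


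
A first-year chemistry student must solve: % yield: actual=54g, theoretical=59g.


% yield = actual/theoretical × 100
= 54/59 × 100
= 91.53%

91.53%


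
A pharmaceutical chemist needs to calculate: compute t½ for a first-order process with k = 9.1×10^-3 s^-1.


t½ = ln2/k = 0.693147/(9.1×10^-3 s^-1)
= 76.17 s

76.17 s


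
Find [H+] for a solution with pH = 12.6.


[H+] = 10^(-pH) = 10^(-12.6)
= 2.51×10^-13 M

2.51×10^-13 M


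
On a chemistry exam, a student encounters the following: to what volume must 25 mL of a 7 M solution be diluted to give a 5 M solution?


C1V1 = C2V2
7 × 25 = 5 × V2
V2 = 175/5 = 35.0 mL

35.0 mL


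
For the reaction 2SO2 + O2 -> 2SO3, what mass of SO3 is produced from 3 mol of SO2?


Mole ratio SO3:SO2 = 2:2
n(SO3) = 3 × 2/2 = 3.000 mol
mass = 3.000 × 80.07 = 240.21 g

240.21 g


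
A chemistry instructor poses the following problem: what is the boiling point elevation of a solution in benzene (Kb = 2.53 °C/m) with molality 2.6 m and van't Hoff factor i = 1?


ΔTb = Kb × m × i
= 2.53 × 2.6 × 1
= 6.578 °C

6.578 °C


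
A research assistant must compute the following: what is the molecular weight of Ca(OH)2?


M(Ca(OH)2) = 1×40.08 + 2×16.0 + 2×1.008
= 40.08 + 32.0 + 2.02
= 74.1 g/mol

74.1 g/mol


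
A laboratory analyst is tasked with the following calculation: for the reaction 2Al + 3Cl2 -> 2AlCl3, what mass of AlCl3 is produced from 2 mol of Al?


Mole ratio AlCl3:Al = 2:2
n(AlCl3) = 2 × 2/2 = 2.000 mol
mass = 2.000 × 133.33 = 266.66 g

266.66 g


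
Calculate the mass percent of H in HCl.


M(HCl) = 1×1.008 + 1×35.45 = 36.458 g/mol
Mass of H = 1 × 1.008 = 1.008 g/mol
% H = 1.008/36.458 × 100 = 2.76%

2.76%


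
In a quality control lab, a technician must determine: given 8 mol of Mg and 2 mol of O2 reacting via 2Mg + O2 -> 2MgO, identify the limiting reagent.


Mole ratio available / coefficient:
  Mg: 8/2 = 4.000
  O2: 2/1 = 2.000
Smaller ratio is limiting.

O2


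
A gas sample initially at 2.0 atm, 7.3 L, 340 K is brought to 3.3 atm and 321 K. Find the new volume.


P1V1/T1 = P2V2/T2
V2 = P1V1T2/(T1P2)
= 2.0×7.3×321/(340×3.3)
= 4.177 L

4.177 L


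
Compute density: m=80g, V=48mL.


ρ = mass/volume
= 80/48
= 1.667 g/mL

1.667 g/mL


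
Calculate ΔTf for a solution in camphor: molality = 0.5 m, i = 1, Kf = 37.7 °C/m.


ΔTf = Kf × m × i
= 37.7 × 0.5 × 1
= 18.85 °C

18.85 °C


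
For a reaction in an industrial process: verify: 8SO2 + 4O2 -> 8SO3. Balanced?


Equation: 8SO2 + 4O2 -> 8SO3
Check atoms: O: 24=24, S: 8=8
Balanced

Yes, balanced


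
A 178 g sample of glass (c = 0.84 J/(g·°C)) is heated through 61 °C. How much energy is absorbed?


q = mcΔT = 178 × 0.84 × 61
= 9120.72 J

9120.72 J


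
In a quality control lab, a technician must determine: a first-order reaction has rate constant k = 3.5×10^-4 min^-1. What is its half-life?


t½ = ln2/k = 0.693147/(3.5×10^-4 min^-1)
= 1980 min

1980 min


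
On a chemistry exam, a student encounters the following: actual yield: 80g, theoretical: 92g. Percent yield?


% yield = actual/theoretical × 100
= 80/92 × 100
= 86.96%

86.96%


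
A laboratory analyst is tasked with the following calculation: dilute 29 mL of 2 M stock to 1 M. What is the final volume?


C1V1 = C2V2
2 × 29 = 1 × V2
V2 = 58/1 = 58.0 mL

58.0 mL


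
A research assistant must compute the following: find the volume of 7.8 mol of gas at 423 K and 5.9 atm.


PV = nRT  (R = 0.08206 L·atm/(mol·K))
V = nRT/P = 7.8×0.08206×423/5.9
= 45.89 L

45.89 L


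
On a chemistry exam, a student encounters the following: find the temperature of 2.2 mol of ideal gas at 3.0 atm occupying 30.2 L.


PV = nRT  (R = 0.08206 L·atm/(mol·K))
T = PV/(nR) = 3.0×30.2/(2.2×0.08206)
= 90.60/0.180532
= 501.85 K

501.85 K


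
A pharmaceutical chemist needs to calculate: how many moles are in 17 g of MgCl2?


M(MgCl2) = 95.21 g/mol
n = mass/M = 17/95.21 = 0.1786 mol

0.1786 mol


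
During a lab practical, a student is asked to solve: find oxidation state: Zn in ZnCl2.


Zn is +2
Oxidation number: +2

+2


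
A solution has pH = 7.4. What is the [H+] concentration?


[H+] = 10^(-pH) = 10^(-7.4)
= 3.98×10^-8 M

3.98×10^-8 M


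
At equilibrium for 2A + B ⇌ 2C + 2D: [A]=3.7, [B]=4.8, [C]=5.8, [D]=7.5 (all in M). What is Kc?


Kc = [C]^2[D]^2/([A]^2[B])
= (5.8^2 × 7.5^2)/(3.7^2 × 4.8^1)
= 1892.25/65.712
= 28.80

28.80


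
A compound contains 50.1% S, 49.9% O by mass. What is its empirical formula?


Assume 100 g sample. Moles of each element:
  S: 50.1/32.07 = 1.562 mol
  O: 49.9/16.0 = 3.119 mol
Divide by smallest (1.562):
  S: 1.562/1.562 = 1.0
  O: 3.119/1.562 = 2.0
Empirical formula: SO2

SO2


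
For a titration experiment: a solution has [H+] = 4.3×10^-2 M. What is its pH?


pH = -log10([H+]) = -log10(4.3×10^-2)
= 2 - log10(4.3)
= 2 - 0.63
= 1.37

1.37


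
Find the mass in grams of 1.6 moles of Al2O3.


M(Al2O3) = 101.96 g/mol
mass = n × M = 1.6 × 101.96 = 163.14 g

163.14 g


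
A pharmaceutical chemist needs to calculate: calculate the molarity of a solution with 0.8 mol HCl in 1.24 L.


M = n/V = 0.8/1.24 = 0.645 mol/L

0.645 M


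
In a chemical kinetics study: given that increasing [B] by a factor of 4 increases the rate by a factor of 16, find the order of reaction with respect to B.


rate ∝ [B]^n
4^n = 16 → n = 2
Order in B: 2

2


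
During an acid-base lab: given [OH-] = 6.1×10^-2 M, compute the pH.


pOH = -log10([OH-]) = -log10(6.1×10^-2)
= 2 - log10(6.1) = 1.21
pH = 14 - pOH = 14 - 1.21 = 12.79

12.79


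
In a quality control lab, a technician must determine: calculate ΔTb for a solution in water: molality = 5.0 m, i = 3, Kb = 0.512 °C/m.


ΔTb = Kb × m × i
= 0.512 × 5.0 × 3
= 7.68 °C

7.68 °C


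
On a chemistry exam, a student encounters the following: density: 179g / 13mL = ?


ρ = mass/volume
= 179/13
= 13.769 g/mL

13.769 g/mL


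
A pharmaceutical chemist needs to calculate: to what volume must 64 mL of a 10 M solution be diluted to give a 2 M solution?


C1V1 = C2V2
10 × 64 = 2 × V2
V2 = 640/2 = 320.0 mL

320.0 mL


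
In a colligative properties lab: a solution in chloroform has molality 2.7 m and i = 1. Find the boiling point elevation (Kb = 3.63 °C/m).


ΔTb = Kb × m × i
= 3.63 × 2.7 × 1
= 9.801 °C

9.801 °C


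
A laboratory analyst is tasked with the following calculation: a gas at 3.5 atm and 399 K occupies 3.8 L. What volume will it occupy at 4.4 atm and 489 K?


P1V1/T1 = P2V2/T2
V2 = P1V1T2/(T1P2)
= 3.5×3.8×489/(399×4.4)
= 3.705 L

3.705 L


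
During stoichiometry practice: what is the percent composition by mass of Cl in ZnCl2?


M(ZnCl2) = 1×65.38 + 2×35.45 = 136.28 g/mol
Mass of Cl = 2 × 35.45 = 70.90 g/mol
% Cl = 70.90/136.28 × 100 = 52.03%

52.03%


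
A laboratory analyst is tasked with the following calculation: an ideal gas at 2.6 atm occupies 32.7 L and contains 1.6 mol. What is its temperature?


PV = nRT  (R = 0.08206 L·atm/(mol·K))
T = PV/(nR) = 2.6×32.7/(1.6×0.08206)
= 85.02/0.131296
= 647.54 K

647.54 K


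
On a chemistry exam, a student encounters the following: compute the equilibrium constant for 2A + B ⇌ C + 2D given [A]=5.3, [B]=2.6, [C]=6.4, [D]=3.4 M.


Kc = [C][D]^2/([A]^2[B])
= (6.4^1 × 3.4^2)/(5.3^2 × 2.6^1)
= 73.984/73.034
= 1.013

1.013


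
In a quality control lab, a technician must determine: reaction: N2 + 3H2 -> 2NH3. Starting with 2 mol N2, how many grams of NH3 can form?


Mole ratio NH3:N2 = 2:1
n(NH3) = 2 × 2/1 = 4.000 mol
mass = 4.000 × 17.03 = 68.12 g

68.12 g


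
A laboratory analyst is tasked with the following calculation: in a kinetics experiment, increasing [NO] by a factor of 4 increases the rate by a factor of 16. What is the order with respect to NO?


rate ∝ [NO]^n
4^n = 16 → n = 2
Order in NO: 2

2


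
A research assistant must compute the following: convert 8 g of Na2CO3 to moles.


M(Na2CO3) = 105.99 g/mol
n = mass/M = 8/105.99 = 0.0755 mol

0.0755 mol


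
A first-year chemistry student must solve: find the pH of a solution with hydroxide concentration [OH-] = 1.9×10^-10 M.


pOH = -log10([OH-]) = -log10(1.9×10^-10)
= 10 - log10(1.9) = 9.72
pH = 14 - pOH = 14 - 9.72 = 4.28

4.28


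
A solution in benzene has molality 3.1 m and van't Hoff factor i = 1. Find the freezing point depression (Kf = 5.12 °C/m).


ΔTf = Kf × m × i
= 5.12 × 3.1 × 1
= 15.872 °C

15.872 °C


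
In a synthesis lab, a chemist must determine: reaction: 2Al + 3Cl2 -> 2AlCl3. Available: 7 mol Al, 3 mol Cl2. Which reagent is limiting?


Mole ratio available / coefficient:
  Al: 7/2 = 3.500
  Cl2: 3/3 = 1.000
Smaller ratio is limiting.

Cl2


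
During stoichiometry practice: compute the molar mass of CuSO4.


M(CuSO4) = 1×63.55 + 1×32.07 + 4×16.0
= 63.55 + 32.07 + 64.0
= 159.62 g/mol

159.62 g/mol


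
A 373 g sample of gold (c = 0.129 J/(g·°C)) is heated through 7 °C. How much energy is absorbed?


q = mcΔT = 373 × 0.129 × 7
= 336.82 J

336.82 J


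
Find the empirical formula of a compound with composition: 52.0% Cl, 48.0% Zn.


Assume 100 g sample. Moles of each element:
  Cl: 52.0/35.45 = 1.467 mol
  Zn: 48.0/65.38 = 0.734 mol
Divide by smallest (0.734):
  Cl: 1.467/0.734 = 2.0
  Zn: 0.734/0.734 = 1.0
Empirical formula: ZnCl2

ZnCl2


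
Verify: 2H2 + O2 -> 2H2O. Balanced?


Equation: 2H2 + O2 -> 2H2O
Check atoms: H: 4=4, O: 2=2
Balanced

Yes, balanced


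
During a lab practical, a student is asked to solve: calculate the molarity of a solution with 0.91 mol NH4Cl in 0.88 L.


M = n/V = 0.91/0.88 = 1.034 mol/L

1.034 M


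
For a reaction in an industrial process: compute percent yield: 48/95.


% yield = actual/theoretical × 100
= 48/95 × 100
= 50.53%

50.53%


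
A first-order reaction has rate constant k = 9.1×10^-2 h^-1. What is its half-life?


t½ = ln2/k = 0.693147/(9.1×10^-2 h^-1)
= 7.617 h

7.617 h


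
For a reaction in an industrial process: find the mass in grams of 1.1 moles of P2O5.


M(P2O5) = 141.94 g/mol
mass = n × M = 1.1 × 141.94 = 156.13 g

156.13 g


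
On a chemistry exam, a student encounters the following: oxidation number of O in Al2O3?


O is usually -2
Oxidation number: -2

-2


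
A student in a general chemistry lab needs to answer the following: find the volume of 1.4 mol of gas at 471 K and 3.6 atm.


PV = nRT  (R = 0.08206 L·atm/(mol·K))
V = nRT/P = 1.4×0.08206×471/3.6
= 15.031 L

15.031 L


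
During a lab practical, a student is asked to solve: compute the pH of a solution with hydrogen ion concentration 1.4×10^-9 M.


pH = -log10([H+]) = -log10(1.4×10^-9)
= 9 - log10(1.4)
= 9 - 0.15
= 8.85

8.85


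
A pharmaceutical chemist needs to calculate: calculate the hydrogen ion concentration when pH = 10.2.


[H+] = 10^(-pH) = 10^(-10.2)
= 6.31×10^-11 M

6.31×10^-11 M


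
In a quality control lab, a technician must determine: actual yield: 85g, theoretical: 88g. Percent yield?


% yield = actual/theoretical × 100
= 85/88 × 100
= 96.59%

96.59%


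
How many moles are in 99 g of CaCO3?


M(CaCO3) = 100.09 g/mol
n = mass/M = 99/100.09 = 0.9891 mol

0.9891 mol


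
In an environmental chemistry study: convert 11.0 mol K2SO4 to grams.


M(K2SO4) = 174.27 g/mol
mass = n × M = 11.0 × 174.27 = 1916.97 g

1916.97 g


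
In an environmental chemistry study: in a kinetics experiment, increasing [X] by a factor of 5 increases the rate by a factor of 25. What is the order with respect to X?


rate ∝ [X]^n
5^n = 25 → n = 2
Order in X: 2

2


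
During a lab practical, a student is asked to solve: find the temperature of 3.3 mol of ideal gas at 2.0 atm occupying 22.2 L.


PV = nRT  (R = 0.08206 L·atm/(mol·K))
T = PV/(nR) = 2.0×22.2/(3.3×0.08206)
= 44.40/0.270798
= 163.96 K

163.96 K


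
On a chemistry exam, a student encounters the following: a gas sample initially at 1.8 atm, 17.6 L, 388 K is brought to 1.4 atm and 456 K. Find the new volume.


P1V1/T1 = P2V2/T2
V2 = P1V1T2/(T1P2)
= 1.8×17.6×456/(388×1.4)
= 26.594 L

26.594 L


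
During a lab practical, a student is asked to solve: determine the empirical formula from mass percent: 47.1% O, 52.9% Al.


Assume 100 g sample. Moles of each element:
  O: 47.1/16.0 = 2.944 mol
  Al: 52.9/26.98 = 1.961 mol
Divide by smallest (1.961):
  O: 2.944/1.961 = 1.5
  Al: 1.961/1.961 = 1.0
Multiply all ratios by 2 to obtain whole numbers.
Empirical formula: Al2O3

Al2O3


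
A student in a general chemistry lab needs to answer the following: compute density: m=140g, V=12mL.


ρ = mass/volume
= 140/12
= 11.667 g/mL

11.667 g/mL


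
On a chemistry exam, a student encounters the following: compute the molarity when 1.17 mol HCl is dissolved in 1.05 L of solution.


M = n/V = 1.17/1.05 = 1.114 mol/L

1.114 M


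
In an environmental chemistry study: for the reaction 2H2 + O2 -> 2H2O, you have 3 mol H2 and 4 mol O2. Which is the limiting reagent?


Mole ratio available / coefficient:
  H2: 3/2 = 1.500
  O2: 4/1 = 4.000
Smaller ratio is limiting.

H2


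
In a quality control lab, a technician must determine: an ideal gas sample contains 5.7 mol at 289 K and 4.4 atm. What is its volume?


PV = nRT  (R = 0.08206 L·atm/(mol·K))
V = nRT/P = 5.7×0.08206×289/4.4
= 30.722 L

30.722 L


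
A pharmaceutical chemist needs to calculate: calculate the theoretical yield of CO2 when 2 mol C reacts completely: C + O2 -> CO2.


Mole ratio CO2:C = 1:1
n(CO2) = 2 × 1/1 = 2.000 mol
mass = 2.000 × 44.01 = 88.02 g

88.02 g


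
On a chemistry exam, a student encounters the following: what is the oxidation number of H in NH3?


H is +1 with nonmetals
Oxidation number: +1

+1


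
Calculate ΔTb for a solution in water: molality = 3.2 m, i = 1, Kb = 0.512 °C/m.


ΔTb = Kb × m × i
= 0.512 × 3.2 × 1
= 1.6384 °C

1.6384 °C


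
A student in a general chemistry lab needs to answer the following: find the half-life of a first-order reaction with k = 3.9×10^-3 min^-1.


t½ = ln2/k = 0.693147/(3.9×10^-3 min^-1)
= 177.7 min

177.7 min


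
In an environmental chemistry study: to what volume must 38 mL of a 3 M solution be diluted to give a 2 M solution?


C1V1 = C2V2
3 × 38 = 2 × V2
V2 = 114/2 = 57.0 mL

57.0 mL


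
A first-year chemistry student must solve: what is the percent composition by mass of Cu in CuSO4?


M(CuSO4) = 1×63.55 + 1×32.07 + 4×16.0 = 159.62 g/mol
Mass of Cu = 1 × 63.55 = 63.55 g/mol
% Cu = 63.55/159.62 × 100 = 39.81%

39.81%


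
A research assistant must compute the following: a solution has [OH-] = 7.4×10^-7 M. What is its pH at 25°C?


pOH = -log10([OH-]) = -log10(7.4×10^-7)
= 7 - log10(7.4) = 6.13
pH = 14 - pOH = 14 - 6.13 = 7.87

7.87


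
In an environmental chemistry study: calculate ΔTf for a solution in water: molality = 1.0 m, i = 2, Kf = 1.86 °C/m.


ΔTf = Kf × m × i
= 1.86 × 1.0 × 2
= 3.72 °C

3.72 °C


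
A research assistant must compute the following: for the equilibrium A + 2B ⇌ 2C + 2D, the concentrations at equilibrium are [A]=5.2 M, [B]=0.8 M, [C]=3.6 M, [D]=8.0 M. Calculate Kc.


Kc = [C]^2[D]^2/([A][B]^2)
= (3.6^2 × 8.0^2)/(5.2^1 × 0.8^2)
= 829.44/3.328
= 249.2

249.2


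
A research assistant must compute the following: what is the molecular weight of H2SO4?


M(H2SO4) = 2×1.008 + 1×32.07 + 4×16.0
= 2.02 + 32.07 + 64.0
= 98.09 g/mol

98.09 g/mol


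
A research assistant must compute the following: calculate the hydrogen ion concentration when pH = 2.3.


[H+] = 10^(-pH) = 10^(-2.3)
= 5.01×10^-3 M

5.01×10^-3 M


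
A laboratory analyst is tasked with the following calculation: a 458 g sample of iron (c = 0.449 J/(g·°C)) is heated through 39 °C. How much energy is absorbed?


q = mcΔT = 458 × 0.449 × 39
= 8020.04 J

8020.04 J


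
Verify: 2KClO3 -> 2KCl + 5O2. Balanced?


Equation: 2KClO3 -> 2KCl + 5O2
Check atoms: Cl: 2=2, K: 2=2, O: 6≠10
Not balanced

No, not balanced


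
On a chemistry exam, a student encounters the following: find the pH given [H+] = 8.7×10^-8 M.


pH = -log10([H+]) = -log10(8.7×10^-8)
= 8 - log10(8.7)
= 8 - 0.94
= 7.06

7.06


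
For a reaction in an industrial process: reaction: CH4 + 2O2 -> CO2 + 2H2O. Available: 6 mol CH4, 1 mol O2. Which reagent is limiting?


Mole ratio available / coefficient:
  CH4: 6/1 = 6.000
  O2: 1/2 = 0.500
Smaller ratio is limiting.

O2


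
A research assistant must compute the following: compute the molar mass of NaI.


M(NaI) = 1×22.99 + 1×126.9
= 22.99 + 126.9
= 149.89 g/mol

149.89 g/mol


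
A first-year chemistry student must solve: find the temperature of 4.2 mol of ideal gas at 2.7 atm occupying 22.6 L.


PV = nRT  (R = 0.08206 L·atm/(mol·K))
T = PV/(nR) = 2.7×22.6/(4.2×0.08206)
= 61.02/0.344652
= 177.05 K

177.05 K


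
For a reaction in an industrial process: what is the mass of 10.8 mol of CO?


M(CO) = 28.01 g/mol
mass = n × M = 10.8 × 28.01 = 302.51 g

302.51 g


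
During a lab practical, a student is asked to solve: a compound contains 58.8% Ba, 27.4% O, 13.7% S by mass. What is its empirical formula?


Assume 100 g sample. Moles of each element:
  Ba: 58.8/137.33 = 0.428 mol
  O: 27.4/16.0 = 1.712 mol
  S: 13.7/32.07 = 0.427 mol
Divide by smallest (0.427):
  Ba: 0.428/0.427 = 1.0
  O: 1.712/0.427 = 4.01
  S: 0.427/0.427 = 1.0
Empirical formula: BaSO4

BaSO4


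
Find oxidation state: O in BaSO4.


O is usually -2
Oxidation number: -2

-2


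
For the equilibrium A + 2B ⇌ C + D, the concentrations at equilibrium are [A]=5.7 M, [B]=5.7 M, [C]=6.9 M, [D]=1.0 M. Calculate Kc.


Kc = [C][D]/([A][B]^2)
= (6.9^1 × 1.0^1)/(5.7^1 × 5.7^2)
= 6.9/185.193
= 0.03726

0.03726


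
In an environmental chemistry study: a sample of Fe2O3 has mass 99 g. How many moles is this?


M(Fe2O3) = 159.7 g/mol
n = mass/M = 99/159.7 = 0.6199 mol

0.6199 mol


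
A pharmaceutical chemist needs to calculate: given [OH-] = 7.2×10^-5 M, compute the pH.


pOH = -log10([OH-]) = -log10(7.2×10^-5)
= 5 - log10(7.2) = 4.14
pH = 14 - pOH = 14 - 4.14 = 9.86

9.86


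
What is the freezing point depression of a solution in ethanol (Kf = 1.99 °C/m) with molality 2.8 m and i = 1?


ΔTf = Kf × m × i
= 1.99 × 2.8 × 1
= 5.572 °C

5.572 °C


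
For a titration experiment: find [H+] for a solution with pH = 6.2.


[H+] = 10^(-pH) = 10^(-6.2)
= 6.31×10^-7 M

6.31×10^-7 M


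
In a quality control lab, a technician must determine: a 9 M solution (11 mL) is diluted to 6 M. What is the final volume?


C1V1 = C2V2
9 × 11 = 6 × V2
V2 = 99/6 = 16.5 mL

16.5 mL


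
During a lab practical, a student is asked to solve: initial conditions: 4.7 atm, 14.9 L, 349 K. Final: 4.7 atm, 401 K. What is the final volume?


P1V1/T1 = P2V2/T2
V2 = P1V1T2/(T1P2)
= 4.7×14.9×401/(349×4.7)
= 17.12 L

17.12 L


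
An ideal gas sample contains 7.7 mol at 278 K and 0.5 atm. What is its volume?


PV = nRT  (R = 0.08206 L·atm/(mol·K))
V = nRT/P = 7.7×0.08206×278/0.5
= 351.315 L

351.315 L


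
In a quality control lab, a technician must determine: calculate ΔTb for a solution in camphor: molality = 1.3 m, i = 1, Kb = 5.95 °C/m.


ΔTb = Kb × m × i
= 5.95 × 1.3 × 1
= 7.735 °C

7.735 °C


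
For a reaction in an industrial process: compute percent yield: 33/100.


% yield = actual/theoretical × 100
= 33/100 × 100
= 33.0%

33.0%


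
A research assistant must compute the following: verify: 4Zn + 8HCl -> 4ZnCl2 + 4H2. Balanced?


Equation: 4Zn + 8HCl -> 4ZnCl2 + 4H2
Check atoms: Cl: 8=8, H: 8=8, Zn: 4=4
Balanced

Yes, balanced


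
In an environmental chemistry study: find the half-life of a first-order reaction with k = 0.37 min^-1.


t½ = ln2/k = 0.693147/(0.37 min^-1)
= 1.873 min

1.873 min


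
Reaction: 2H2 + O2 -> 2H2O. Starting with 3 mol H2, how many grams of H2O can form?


Mole ratio H2O:H2 = 2:2
n(H2O) = 3 × 2/2 = 3.000 mol
mass = 3.000 × 18.02 = 54.06 g

54.06 g


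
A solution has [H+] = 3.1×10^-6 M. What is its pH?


pH = -log10([H+]) = -log10(3.1×10^-6)
= 6 - log10(3.1)
= 6 - 0.49
= 5.51

5.51


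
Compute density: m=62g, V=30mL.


ρ = mass/volume
= 62/30
= 2.067 g/mL

2.067 g/mL


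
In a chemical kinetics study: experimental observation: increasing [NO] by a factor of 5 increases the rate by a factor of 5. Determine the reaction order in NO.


rate ∝ [NO]^n
5^n = 5 → n = 1
Order in NO: 1

1


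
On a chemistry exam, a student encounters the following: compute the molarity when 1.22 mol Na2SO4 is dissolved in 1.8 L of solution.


M = n/V = 1.22/1.8 = 0.678 mol/L

0.678 M


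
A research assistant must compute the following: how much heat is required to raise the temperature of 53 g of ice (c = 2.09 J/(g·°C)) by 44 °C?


q = mcΔT = 53 × 2.09 × 44
= 4873.88 J

4873.88 J


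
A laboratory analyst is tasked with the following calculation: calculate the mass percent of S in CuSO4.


M(CuSO4) = 1×63.55 + 1×32.07 + 4×16.0 = 159.62 g/mol
Mass of S = 1 × 32.07 = 32.07 g/mol
% S = 32.07/159.62 × 100 = 20.09%

20.09%


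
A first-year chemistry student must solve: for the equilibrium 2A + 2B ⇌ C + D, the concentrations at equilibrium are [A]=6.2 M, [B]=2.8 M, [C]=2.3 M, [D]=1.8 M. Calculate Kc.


Kc = [C][D]/([A]^2[B]^2)
= (2.3^1 × 1.8^1)/(6.2^2 × 2.8^2)
= 4.14/301.3696
= 0.01374

0.01374


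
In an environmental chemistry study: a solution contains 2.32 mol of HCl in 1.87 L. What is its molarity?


M = n/V = 2.32/1.87 = 1.241 mol/L

1.241 M


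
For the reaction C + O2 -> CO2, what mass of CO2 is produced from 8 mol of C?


Mole ratio CO2:C = 1:1
n(CO2) = 8 × 1/1 = 8.000 mol
mass = 8.000 × 44.01 = 352.08 g

352.08 g


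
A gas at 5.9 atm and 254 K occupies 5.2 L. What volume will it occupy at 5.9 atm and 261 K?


P1V1/T1 = P2V2/T2
V2 = P1V1T2/(T1P2)
= 5.9×5.2×261/(254×5.9)
= 5.343 L

5.343 L


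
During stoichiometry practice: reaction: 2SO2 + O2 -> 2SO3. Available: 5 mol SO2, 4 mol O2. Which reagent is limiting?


Mole ratio available / coefficient:
  SO2: 5/2 = 2.500
  O2: 4/1 = 4.000
Smaller ratio is limiting.

SO2


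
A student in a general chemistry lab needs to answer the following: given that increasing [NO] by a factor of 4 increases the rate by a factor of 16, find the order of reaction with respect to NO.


rate ∝ [NO]^n
4^n = 16 → n = 2
Order in NO: 2

2


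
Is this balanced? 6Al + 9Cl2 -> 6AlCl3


Equation: 6Al + 9Cl2 -> 6AlCl3
Check atoms: Al: 6=6, Cl: 18=18
Balanced

Yes, balanced


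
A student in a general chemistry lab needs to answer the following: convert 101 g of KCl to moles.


M(KCl) = 74.55 g/mol
n = mass/M = 101/74.55 = 1.3548 mol

1.3548 mol


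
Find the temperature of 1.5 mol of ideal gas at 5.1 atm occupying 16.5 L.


PV = nRT  (R = 0.08206 L·atm/(mol·K))
T = PV/(nR) = 5.1×16.5/(1.5×0.08206)
= 84.15/0.123090
= 683.65 K

683.65 K


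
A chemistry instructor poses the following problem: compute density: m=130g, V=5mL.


ρ = mass/volume
= 130/5
= 26.0 g/mL

26.0 g/mL


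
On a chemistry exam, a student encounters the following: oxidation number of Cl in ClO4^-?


x + 4(-2) = -1, so x = +7
Oxidation number: +7

+7


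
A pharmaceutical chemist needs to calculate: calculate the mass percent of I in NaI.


M(NaI) = 1×22.99 + 1×126.9 = 149.89 g/mol
Mass of I = 1 × 126.9 = 126.90 g/mol
% I = 126.90/149.89 × 100 = 84.66%

84.66%


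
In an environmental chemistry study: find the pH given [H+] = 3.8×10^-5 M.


pH = -log10([H+]) = -log10(3.8×10^-5)
= 5 - log10(3.8)
= 5 - 0.58
= 4.42

4.42


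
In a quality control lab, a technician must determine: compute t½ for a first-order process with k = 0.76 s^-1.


t½ = ln2/k = 0.693147/(0.76 s^-1)
= 0.9120 s

0.9120 s


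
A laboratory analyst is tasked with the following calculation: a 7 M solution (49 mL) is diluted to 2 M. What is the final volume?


C1V1 = C2V2
7 × 49 = 2 × V2
V2 = 343/2 = 171.5 mL

171.5 mL


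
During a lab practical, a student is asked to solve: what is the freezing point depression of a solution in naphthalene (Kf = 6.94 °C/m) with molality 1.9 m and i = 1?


ΔTf = Kf × m × i
= 6.94 × 1.9 × 1
= 13.186 °C

13.186 °C


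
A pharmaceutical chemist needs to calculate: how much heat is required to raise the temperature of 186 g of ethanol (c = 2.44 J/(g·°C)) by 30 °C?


q = mcΔT = 186 × 2.44 × 30
= 13615.20 J

13615.20 J


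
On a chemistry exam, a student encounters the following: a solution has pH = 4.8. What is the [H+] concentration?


[H+] = 10^(-pH) = 10^(-4.8)
= 1.58×10^-5 M

1.58×10^-5 M


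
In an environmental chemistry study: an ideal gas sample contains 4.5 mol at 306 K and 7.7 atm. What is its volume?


PV = nRT  (R = 0.08206 L·atm/(mol·K))
V = nRT/P = 4.5×0.08206×306/7.7
= 14.675 L

14.675 L


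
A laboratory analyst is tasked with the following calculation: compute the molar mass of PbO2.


M(PbO2) = 1×207.2 + 2×16.0
= 207.2 + 32.0
= 239.2 g/mol

239.2 g/mol


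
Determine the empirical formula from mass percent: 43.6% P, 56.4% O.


Assume 100 g sample. Moles of each element:
  P: 43.6/30.97 = 1.408 mol
  O: 56.4/16.0 = 3.525 mol
Divide by smallest (1.408):
  P: 1.408/1.408 = 1.0
  O: 3.525/1.408 = 2.5
Multiply all ratios by 2 to obtain whole numbers.
Empirical formula: P2O5

P2O5


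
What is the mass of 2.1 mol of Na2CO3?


M(Na2CO3) = 105.99 g/mol
mass = n × M = 2.1 × 105.99 = 222.58 g

222.58 g


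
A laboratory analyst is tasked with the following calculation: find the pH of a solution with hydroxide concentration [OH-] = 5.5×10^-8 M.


pOH = -log10([OH-]) = -log10(5.5×10^-8)
= 8 - log10(5.5) = 7.26
pH = 14 - pOH = 14 - 7.26 = 6.74

6.74


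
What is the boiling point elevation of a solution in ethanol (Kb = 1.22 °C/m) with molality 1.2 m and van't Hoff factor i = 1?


ΔTb = Kb × m × i
= 1.22 × 1.2 × 1
= 1.464 °C

1.464 °C


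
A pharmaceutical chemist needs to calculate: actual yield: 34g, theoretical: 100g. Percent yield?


% yield = actual/theoretical × 100
= 34/100 × 100
= 34.0%

34.0%


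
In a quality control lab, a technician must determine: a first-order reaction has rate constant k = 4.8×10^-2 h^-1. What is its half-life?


t½ = ln2/k = 0.693147/(4.8×10^-2 h^-1)
= 14.44 h

14.44 h


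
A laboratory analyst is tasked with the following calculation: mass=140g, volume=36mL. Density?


ρ = mass/volume
= 140/36
= 3.889 g/mL

3.889 g/mL


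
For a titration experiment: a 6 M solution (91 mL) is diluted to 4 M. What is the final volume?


C1V1 = C2V2
6 × 91 = 4 × V2
V2 = 546/4 = 136.5 mL

136.5 mL


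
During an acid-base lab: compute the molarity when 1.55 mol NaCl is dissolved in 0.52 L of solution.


M = n/V = 1.55/0.52 = 2.981 mol/L

2.981 M


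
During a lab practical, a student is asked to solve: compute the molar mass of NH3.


M(NH3) = 1×14.01 + 3×1.008
= 14.01 + 3.02
= 17.03 g/mol

17.03 g/mol


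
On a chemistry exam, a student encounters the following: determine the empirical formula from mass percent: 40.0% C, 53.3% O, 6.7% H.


Assume 100 g sample. Moles of each element:
  C: 40.0/12.01 = 3.331 mol
  O: 53.3/16.0 = 3.331 mol
  H: 6.7/1.008 = 6.647 mol
Divide by smallest (3.331):
  C: 3.331/3.331 = 1.0
  O: 3.331/3.331 = 1.0
  H: 6.647/3.331 = 2.0
Empirical formula: CH2O

CH2O


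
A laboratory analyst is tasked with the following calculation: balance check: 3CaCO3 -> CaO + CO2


Equation: 3CaCO3 -> CaO + CO2
Check atoms: C: 3≠1, Ca: 3≠1, O: 9≠3
Not balanced

No, not balanced


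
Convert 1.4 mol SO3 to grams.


M(SO3) = 80.07 g/mol
mass = n × M = 1.4 × 80.07 = 112.10 g

112.10 g


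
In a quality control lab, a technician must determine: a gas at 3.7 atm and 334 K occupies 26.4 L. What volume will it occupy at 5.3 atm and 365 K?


P1V1/T1 = P2V2/T2
V2 = P1V1T2/(T1P2)
= 3.7×26.4×365/(334×5.3)
= 20.141 L

20.141 L


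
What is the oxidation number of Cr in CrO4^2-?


x + 4(-2) = -2, so x = +6
Oxidation number: +6

+6


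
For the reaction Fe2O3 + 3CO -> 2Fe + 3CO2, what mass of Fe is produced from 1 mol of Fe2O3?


Mole ratio Fe:Fe2O3 = 2:1
n(Fe) = 1 × 2/1 = 2.000 mol
mass = 2.000 × 55.85 = 111.7 g

111.7 g


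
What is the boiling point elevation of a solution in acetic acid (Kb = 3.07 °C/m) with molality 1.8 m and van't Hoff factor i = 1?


ΔTb = Kb × m × i
= 3.07 × 1.8 × 1
= 5.526 °C

5.526 °C


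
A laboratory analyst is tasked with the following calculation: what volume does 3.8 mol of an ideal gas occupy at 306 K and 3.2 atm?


PV = nRT  (R = 0.08206 L·atm/(mol·K))
V = nRT/P = 3.8×0.08206×306/3.2
= 29.819 L

29.819 L


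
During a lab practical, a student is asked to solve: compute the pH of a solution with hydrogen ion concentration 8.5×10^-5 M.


pH = -log10([H+]) = -log10(8.5×10^-5)
= 5 - log10(8.5)
= 5 - 0.93
= 4.07

4.07


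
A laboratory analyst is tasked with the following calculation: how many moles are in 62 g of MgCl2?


M(MgCl2) = 95.21 g/mol
n = mass/M = 62/95.21 = 0.6512 mol

0.6512 mol


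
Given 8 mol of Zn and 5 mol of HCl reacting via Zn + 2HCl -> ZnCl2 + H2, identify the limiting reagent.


Mole ratio available / coefficient:
  Zn: 8/1 = 8.000
  HCl: 5/2 = 2.500
Smaller ratio is limiting.

HCl
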